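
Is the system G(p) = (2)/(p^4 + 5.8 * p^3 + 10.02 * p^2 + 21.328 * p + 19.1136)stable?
Denominator: p^4 + 5.8*p^3 + 10.02*p^2 + 21.328*p + 19.1136 = (p + 4.4)(p + 1.2)(p^2 + 0.2*p + 3.62). Poles: -0.1 + 1.9j, -0.1 - 1.9j, -1.2, -4.4. All Re(p)<0: Yes (stable)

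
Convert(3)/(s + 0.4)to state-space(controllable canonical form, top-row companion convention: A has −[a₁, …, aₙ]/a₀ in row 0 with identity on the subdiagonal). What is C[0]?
Reachable canonical form: C = numerator coefficients (right-aligned, zero-padded to length n).
num = 3, C = [[3]].
C[0] = 3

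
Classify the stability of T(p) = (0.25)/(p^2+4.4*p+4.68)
Denominator: p^2 + 4.4*p + 4.68 = (p + 2.6)(p + 1.8). Poles: -1.8, -2.6. Stable (all poles in LHP)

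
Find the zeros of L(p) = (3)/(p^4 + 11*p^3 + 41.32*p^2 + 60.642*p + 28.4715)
Numerator is a nonzero constant (3) → Zeros: none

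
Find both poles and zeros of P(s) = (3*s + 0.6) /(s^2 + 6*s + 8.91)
Set denominator = 0: s^2 + 6*s + 8.91 = (s + 3.3)(s + 2.7) = 0 → Poles: -2.7, -3.3
Set numerator = 0: 3*s + 0.6 = 0 → Zeros: -0.2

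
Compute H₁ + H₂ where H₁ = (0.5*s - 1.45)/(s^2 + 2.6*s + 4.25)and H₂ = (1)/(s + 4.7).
Parallel: H = H₁ + H₂ = (n₁·d₂ + n₂·d₁)/(d₁·d₂).
n₁·d₂ = 0.5*s^2 + 0.9*s - 6.815. n₂·d₁ = s^2 + 2.6*s + 4.25. Sum = 1.5*s^2 + 3.5*s - 2.565. d₁·d₂ = s^3 + 7.3*s^2 + 16.47*s + 19.975.
H(s) = (1.5*s^2 + 3.5*s - 2.565)/(s^3 + 7.3*s^2 + 16.47*s + 19.975)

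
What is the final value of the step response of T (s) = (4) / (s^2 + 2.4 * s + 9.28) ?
FVT: lim_{t→∞} y(t) = lim_{s→0} s*Y(s) where Y(s) = T(s)/s.
= lim_{s→0} T(s) = T(0) = num(0)/den(0) = 4/9.28 = 0.431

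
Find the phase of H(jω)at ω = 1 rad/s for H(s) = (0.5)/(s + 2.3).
Substitute s = j*1: H(j1) = 0.18283 - 0.0794913j.
∠H(j1) = atan2(Im, Re) = atan2(-0.0794913, 0.18283) = -23.50°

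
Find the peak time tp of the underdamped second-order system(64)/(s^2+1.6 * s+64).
Standard form: ωn²/(s²+2ζωn·s+ωn²) → ωn = 8, ζ = 0.1.
ωd = ωn·√(1-ζ²) = 8·√(1-0.1²) = 7.96.
tp = π/ωd = π/7.96 = 0.3947 s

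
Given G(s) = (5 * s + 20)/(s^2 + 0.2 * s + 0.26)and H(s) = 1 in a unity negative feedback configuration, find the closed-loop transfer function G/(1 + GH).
Closed-loop T = G/(1+GH).
Numerator: G_num * H_den = 5*s + 20.
Denominator: G_den * H_den + G_num * H_num = (s^2 + 0.2*s + 0.26) + (5*s + 20) = s^2 + 5.2*s + 20.26.
T(s) = (5*s + 20)/(s^2 + 5.2*s + 20.26)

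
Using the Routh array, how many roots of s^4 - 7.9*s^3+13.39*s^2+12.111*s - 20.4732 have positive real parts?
Routh array:
s^4: [1, 13.39, -20.4732]; s^3: [-7.9, 12.111]; s^2: [14.923, -20.4732]; s^1: [1.27284]; s^0: [-20.4732]
First column: [1, -7.9, 14.923, 1.27284, -20.4732]. Sign changes = RHP roots = 3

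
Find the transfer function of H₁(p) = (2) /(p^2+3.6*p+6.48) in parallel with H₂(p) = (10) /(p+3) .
Parallel: H = H₁ + H₂ = (n₁·d₂ + n₂·d₁)/(d₁·d₂).
n₁·d₂ = 2*p + 6. n₂·d₁ = 10*p^2 + 36*p + 64.8. Sum = 10*p^2 + 38*p + 70.8. d₁·d₂ = p^3 + 6.6*p^2 + 17.28*p + 19.44.
H(p) = (10*p^2 + 38*p + 70.8)/(p^3 + 6.6*p^2 + 17.28*p + 19.44)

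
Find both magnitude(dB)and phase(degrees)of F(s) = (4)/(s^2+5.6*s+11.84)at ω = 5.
Substitute s = j*5: F(j5) = -0.0549946 - 0.11701j.
|F| = 20*log₁₀(sqrt(Re²+Im²)) = -17.77 dB.
∠F = atan2(Im, Re) = -115.17°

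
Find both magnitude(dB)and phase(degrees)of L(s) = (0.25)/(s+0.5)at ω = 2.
Substitute s = j*2: L(j2) = 0.0294118 - 0.117647j.
|L| = 20*log₁₀(sqrt(Re²+Im²)) = -18.33 dB.
∠L = atan2(Im, Re) = -75.96°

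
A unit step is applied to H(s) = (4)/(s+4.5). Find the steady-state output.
FVT: lim_{t→∞} y(t) = lim_{s→0} s*Y(s) where Y(s) = H(s)/s.
= lim_{s→0} H(s) = H(0) = num(0)/den(0) = 4/4.5 = 0.8889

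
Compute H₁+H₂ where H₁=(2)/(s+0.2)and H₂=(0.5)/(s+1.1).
Parallel: H = H₁ + H₂ = (n₁·d₂ + n₂·d₁)/(d₁·d₂).
n₁·d₂ = 2*s + 2.2. n₂·d₁ = 0.5*s + 0.1. Sum = 2.5*s + 2.3. d₁·d₂ = s^2 + 1.3*s + 0.22.
H(s) = (2.5*s + 2.3)/(s^2 + 1.3*s + 0.22)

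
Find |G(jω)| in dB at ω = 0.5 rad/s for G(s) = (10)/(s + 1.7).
Substitute s = j*0.5: G(j0.5) = 5.41401 - 1.59236j.
|G(j0.5)| = sqrt(Re² + Im²) = 5.643.
20*log₁₀(5.643) = 15.03 dB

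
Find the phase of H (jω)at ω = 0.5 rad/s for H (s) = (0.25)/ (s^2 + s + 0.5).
Substitute s = j*0.5: H(j0.5) = 0.2 - 0.4j.
∠H(j0.5) = atan2(Im, Re) = atan2(-0.4, 0.2) = -63.43°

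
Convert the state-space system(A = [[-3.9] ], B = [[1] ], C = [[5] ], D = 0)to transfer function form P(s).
P(s) = C(sI - A)⁻¹B + D.
Characteristic polynomial det(sI - A) = s + 3.9.
Numerator from C·adj(sI-A)·B + D·det(sI-A) = 5.
P(s) = (5)/(s + 3.9)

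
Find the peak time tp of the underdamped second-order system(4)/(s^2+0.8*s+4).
Standard form: ωn²/(s²+2ζωn·s+ωn²) → ωn = 2, ζ = 0.2.
ωd = ωn·√(1-ζ²) = 2·√(1-0.2²) = 1.96.
tp = π/ωd = π/1.96 = 1.603 s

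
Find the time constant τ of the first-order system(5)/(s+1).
First-order system: τ = -1/pole. Pole = -1. τ = -1/(-1) = 1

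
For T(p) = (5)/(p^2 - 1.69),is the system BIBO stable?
Denominator: p^2 - 1.69 = (p - 1.3)(p + 1.3). Poles: -1.3, 1.3. All Re(p)<0: No (unstable)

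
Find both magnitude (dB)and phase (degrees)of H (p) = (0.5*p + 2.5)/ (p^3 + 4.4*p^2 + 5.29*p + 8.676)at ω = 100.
Substitute p = j*100: H(j100) = -5.00396e-05 + 2.98849e-07j.
|H| = 20*log₁₀(sqrt(Re²+Im²)) = -86.01 dB.
∠H = atan2(Im, Re) = 179.66° (principal value).
Summing the individual angle contributions Σ∠(j100 − zᵢ) − Σ∠(j100 − pₖ) over the 1 zero(s) and 3 pole(s), each followed continuously from ω = 0 (DC phase referenced to (−180°, 180°]), gives -180.34°, i.e. the principal value - 360°. Continuous Bode phase = -180.34°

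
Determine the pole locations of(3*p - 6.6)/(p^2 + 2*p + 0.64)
Set denominator = 0: p^2 + 2*p + 0.64 = (p + 0.4)(p + 1.6) = 0 → Poles: -0.4, -1.6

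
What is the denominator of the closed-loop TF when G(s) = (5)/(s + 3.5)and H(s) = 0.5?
Characteristic poly = G_den * H_den + G_num * H_num = (s + 3.5) + (2.5) = s + 6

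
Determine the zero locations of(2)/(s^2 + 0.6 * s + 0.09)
Numerator is a nonzero constant (2) → Zeros: none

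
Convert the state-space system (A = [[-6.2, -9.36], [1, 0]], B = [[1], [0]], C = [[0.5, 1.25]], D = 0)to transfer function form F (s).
F(s) = C(sI - A)⁻¹B + D.
Characteristic polynomial det(sI - A) = s^2 + 6.2*s + 9.36.
Numerator from C·adj(sI-A)·B + D·det(sI-A) = 0.5*s + 1.25.
F(s) = (0.5*s + 1.25)/(s^2 + 6.2*s + 9.36)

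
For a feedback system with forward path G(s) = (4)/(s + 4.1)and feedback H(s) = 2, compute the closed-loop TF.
Closed-loop T = G/(1+GH).
Numerator: G_num * H_den = 4.
Denominator: G_den * H_den + G_num * H_num = (s + 4.1) + (8) = s + 12.1.
T(s) = (4)/(s + 12.1)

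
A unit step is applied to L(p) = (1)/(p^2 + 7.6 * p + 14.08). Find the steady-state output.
FVT: lim_{t→∞} y(t) = lim_{p→0} p*Y(p) where Y(p) = L(p)/p.
= lim_{p→0} L(p) = L(0) = num(0)/den(0) = 1/14.08 = 0.07102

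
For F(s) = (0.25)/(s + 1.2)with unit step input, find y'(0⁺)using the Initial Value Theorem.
IVT: y'(0⁺) = lim_{s→∞} s²·Y(s) = lim_{s→∞} s·F(s).
deg(num) = 0, deg(den) = 1, relative degree = 1, so s·F(s) → (leading num)/(leading den) = 0.25/1 = 0.25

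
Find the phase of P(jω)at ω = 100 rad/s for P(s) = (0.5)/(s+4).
Substitute s = j*100: P(j100) = 0.000199681 - 0.00499201j.
∠P(j100) = atan2(Im, Re) = atan2(-0.00499201, 0.000199681) = -87.71°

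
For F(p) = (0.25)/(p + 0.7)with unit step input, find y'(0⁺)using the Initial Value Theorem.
IVT: y'(0⁺) = lim_{p→∞} p²·Y(p) = lim_{p→∞} p·F(p).
deg(num) = 0, deg(den) = 1, relative degree = 1, so p·F(p) → (leading num)/(leading den) = 0.25/1 = 0.25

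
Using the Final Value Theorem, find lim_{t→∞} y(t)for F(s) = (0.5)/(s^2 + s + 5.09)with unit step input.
FVT: lim_{t→∞} y(t) = lim_{s→0} s*Y(s) where Y(s) = F(s)/s.
= lim_{s→0} F(s) = F(0) = num(0)/den(0) = 0.5/5.09 = 0.09823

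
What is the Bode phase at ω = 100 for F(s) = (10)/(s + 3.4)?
Substitute s = j*100: F(j100) = 0.00339607 - 0.0998845j.
∠F(j100) = atan2(Im, Re) = atan2(-0.0998845, 0.00339607) = -88.05°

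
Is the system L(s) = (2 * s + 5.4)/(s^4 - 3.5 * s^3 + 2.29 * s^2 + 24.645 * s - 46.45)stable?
Denominator: s^4 - 3.5*s^3 + 2.29*s^2 + 24.645*s - 46.45 = (s + 2.5)(s - 2)(s^2 - 4*s + 9.29). Poles: -2.5, 2, 2 + 2.3j, 2 - 2.3j. All Re(p)<0: No (unstable)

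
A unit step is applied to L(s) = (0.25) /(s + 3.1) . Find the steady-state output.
FVT: lim_{t→∞} y(t) = lim_{s→0} s*Y(s) where Y(s) = L(s)/s.
= lim_{s→0} L(s) = L(0) = num(0)/den(0) = 0.25/3.1 = 0.08065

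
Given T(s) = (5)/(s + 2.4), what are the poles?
Set denominator = 0: s + 2.4 = 0 → Poles: -2.4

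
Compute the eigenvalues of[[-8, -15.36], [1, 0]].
Eigenvalues solve det(λI - A) = 0.
Characteristic polynomial: λ^2 + 8*λ + 15.36 = 0.
Factor: (λ + 4.8)(λ + 3.2) = 0.
Roots: -3.2, -4.8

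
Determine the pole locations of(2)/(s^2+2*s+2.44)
Set denominator = 0: s^2 + 2*s + 2.44 = 0 → Poles: -1 + 1.2j, -1 - 1.2j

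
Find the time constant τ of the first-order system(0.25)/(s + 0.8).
First-order system: τ = -1/pole. Pole = -0.8. τ = -1/(-0.8) = 1.25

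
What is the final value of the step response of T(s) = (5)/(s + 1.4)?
FVT: lim_{t→∞} y(t) = lim_{s→0} s*Y(s) where Y(s) = T(s)/s.
= lim_{s→0} T(s) = T(0) = num(0)/den(0) = 5/1.4 = 3.571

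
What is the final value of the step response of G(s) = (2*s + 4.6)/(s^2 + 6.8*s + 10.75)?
FVT: lim_{t→∞} y(t) = lim_{s→0} s*Y(s) where Y(s) = G(s)/s.
= lim_{s→0} G(s) = G(0) = num(0)/den(0) = 4.6/10.75 = 0.4279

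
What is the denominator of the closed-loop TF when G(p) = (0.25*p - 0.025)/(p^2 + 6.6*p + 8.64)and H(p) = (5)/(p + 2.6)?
Characteristic poly = G_den * H_den + G_num * H_num = (p^3 + 9.2*p^2 + 25.8*p + 22.464) + (1.25*p - 0.125) = p^3 + 9.2*p^2 + 27.05*p + 22.339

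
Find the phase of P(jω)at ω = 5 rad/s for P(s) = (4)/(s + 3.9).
Substitute s = j*5: P(j5) = 0.387963 - 0.497389j.
∠P(j5) = atan2(Im, Re) = atan2(-0.497389, 0.387963) = -52.05°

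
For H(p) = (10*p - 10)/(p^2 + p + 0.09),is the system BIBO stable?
Denominator: p^2 + p + 0.09 = (p + 0.9)(p + 0.1). Poles: -0.1, -0.9. All Re(p)<0: Yes (stable)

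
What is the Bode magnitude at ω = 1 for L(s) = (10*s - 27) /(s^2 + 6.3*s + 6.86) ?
Substitute s = j*1: L(j1) = -1.28624 + 3.0893j.
|L(j1)| = sqrt(Re² + Im²) = 3.346.
20*log₁₀(3.346) = 10.49 dB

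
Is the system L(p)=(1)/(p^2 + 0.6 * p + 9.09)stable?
Denominator: p^2 + 0.6*p + 9.09. Poles: -0.3 + 3j, -0.3 - 3j. All Re(p)<0: Yes (stable)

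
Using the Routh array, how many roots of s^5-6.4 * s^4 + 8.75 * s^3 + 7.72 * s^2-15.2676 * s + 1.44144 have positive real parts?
Routh array:
s^5: [1, 8.75, -15.2676]; s^4: [-6.4, 7.72, 1.44144]; s^3: [9.95625, -15.0424]; s^2: [-1.94942, 1.44144]; s^1: [-7.68054]; s^0: [1.44144]
First column: [1, -6.4, 9.95625, -1.94942, -7.68054, 1.44144]. Sign changes = RHP roots = 4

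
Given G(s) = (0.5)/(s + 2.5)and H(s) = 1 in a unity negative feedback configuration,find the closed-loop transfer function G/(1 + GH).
Closed-loop T = G/(1+GH).
Numerator: G_num * H_den = 0.5.
Denominator: G_den * H_den + G_num * H_num = (s + 2.5) + (0.5) = s + 3.
T(s) = (0.5)/(s + 3)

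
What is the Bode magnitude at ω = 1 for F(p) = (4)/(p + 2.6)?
Substitute p = j*1: F(j1) = 1.34021 - 0.515464j.
|F(j1)| = sqrt(Re² + Im²) = 1.436.
20*log₁₀(1.436) = 3.14 dB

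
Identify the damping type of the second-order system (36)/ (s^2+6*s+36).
Standard form: ωn²/(s²+2ζωn·s+ωn²) gives ωn=6, ζ=0.5.
Underdamped (ζ = 0.5 < 1)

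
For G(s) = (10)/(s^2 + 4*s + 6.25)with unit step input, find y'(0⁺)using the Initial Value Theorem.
IVT: y'(0⁺) = lim_{s→∞} s²·Y(s) = lim_{s→∞} s·G(s).
deg(num) = 0, deg(den) = 2, relative degree = 2 ≥ 2, so s·G(s) → 0. Initial slope = 0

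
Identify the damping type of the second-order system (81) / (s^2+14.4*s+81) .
Standard form: ωn²/(s²+2ζωn·s+ωn²) gives ωn=9, ζ=0.8.
Underdamped (ζ = 0.8 < 1)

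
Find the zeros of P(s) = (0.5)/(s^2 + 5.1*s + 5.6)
Numerator is a nonzero constant (0.5) → Zeros: none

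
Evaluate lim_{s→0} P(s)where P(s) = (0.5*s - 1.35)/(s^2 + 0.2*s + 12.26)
DC gain = P(0) = num(0)/den(0) = -1.35/12.26 = -0.1101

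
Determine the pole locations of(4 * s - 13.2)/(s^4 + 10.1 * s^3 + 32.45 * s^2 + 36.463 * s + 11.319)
Set denominator = 0: s^4 + 10.1*s^3 + 32.45*s^2 + 36.463*s + 11.319 = (s + 0.5)(s + 3.3)(s + 4.9)(s + 1.4) = 0 → Poles: -0.5, -1.4, -3.3, -4.9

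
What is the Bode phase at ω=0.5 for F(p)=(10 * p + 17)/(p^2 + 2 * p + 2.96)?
Substitute p = j*0.5: F(j0.5) = 6.12049 - 0.413466j.
∠F(j0.5) = atan2(Im, Re) = atan2(-0.413466, 6.12049) = -3.86°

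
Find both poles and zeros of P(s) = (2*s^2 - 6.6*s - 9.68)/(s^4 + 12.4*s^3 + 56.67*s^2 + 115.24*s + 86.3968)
Set denominator = 0: s^4 + 12.4*s^3 + 56.67*s^2 + 115.24*s + 86.3968 = (s + 4.9)(s + 1.9)(s^2 + 5.6*s + 9.28) = 0 → Poles: -1.9, -2.8 + 1.2j, -2.8 - 1.2j, -4.9
Set numerator = 0: 2*s^2 - 6.6*s - 9.68 = 2*(s - 4.4)(s + 1.1) = 0 → Zeros: -1.1, 4.4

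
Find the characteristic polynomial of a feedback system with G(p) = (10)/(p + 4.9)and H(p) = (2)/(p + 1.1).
Characteristic poly = G_den * H_den + G_num * H_num = (p^2 + 6*p + 5.39) + (20) = p^2 + 6*p + 25.39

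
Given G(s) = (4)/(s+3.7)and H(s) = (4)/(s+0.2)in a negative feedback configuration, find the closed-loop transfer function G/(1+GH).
Closed-loop T = G/(1+GH).
Numerator: G_num * H_den = 4*s + 0.8.
Denominator: G_den * H_den + G_num * H_num = (s^2 + 3.9*s + 0.74) + (16) = s^2 + 3.9*s + 16.74.
T(s) = (4*s + 0.8)/(s^2 + 3.9*s + 16.74)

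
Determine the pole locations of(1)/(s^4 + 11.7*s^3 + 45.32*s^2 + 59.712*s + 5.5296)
Set denominator = 0: s^4 + 11.7*s^3 + 45.32*s^2 + 59.712*s + 5.5296 = (s + 3.2)(s + 3.6)(s + 0.1)(s + 4.8) = 0 → Poles: -0.1, -3.2, -3.6, -4.8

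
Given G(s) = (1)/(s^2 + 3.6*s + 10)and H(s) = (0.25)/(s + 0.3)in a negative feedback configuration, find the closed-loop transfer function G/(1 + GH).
Closed-loop T = G/(1+GH).
Numerator: G_num * H_den = s + 0.3.
Denominator: G_den * H_den + G_num * H_num = (s^3 + 3.9*s^2 + 11.08*s + 3) + (0.25) = s^3 + 3.9*s^2 + 11.08*s + 3.25.
T(s) = (s + 0.3)/(s^3 + 3.9*s^2 + 11.08*s + 3.25)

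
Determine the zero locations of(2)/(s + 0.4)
Numerator is a nonzero constant (2) → Zeros: none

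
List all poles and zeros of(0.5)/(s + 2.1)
Set denominator = 0: s + 2.1 = 0 → Poles: -2.1
Numerator is a nonzero constant (0.5) → Zeros: none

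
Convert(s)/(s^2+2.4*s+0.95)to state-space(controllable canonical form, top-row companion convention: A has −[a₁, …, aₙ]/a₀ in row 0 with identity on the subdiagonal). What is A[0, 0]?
Reachable canonical form for den = s^2 + 2.4*s + 0.95: top row of A = -[a₁,a₂,...,aₙ]/a₀, ones on the subdiagonal, zeros elsewhere.
A = [[-2.4, -0.95], [1, 0]].
A[0,0] = -2.4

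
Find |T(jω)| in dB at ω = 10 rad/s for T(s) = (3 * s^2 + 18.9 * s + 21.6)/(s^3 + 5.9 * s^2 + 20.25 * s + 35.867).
Substitute s = j*10: T(j10) = 0.00375702 - 0.34648j.
|T(j10)| = sqrt(Re² + Im²) = 0.3465.
20*log₁₀(0.3465) = -9.21 dB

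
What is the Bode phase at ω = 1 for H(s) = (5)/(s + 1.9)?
Substitute s = j*1: H(j1) = 2.06074 - 1.0846j.
∠H(j1) = atan2(Im, Re) = atan2(-1.0846, 2.06074) = -27.76°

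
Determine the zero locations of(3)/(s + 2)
Numerator is a nonzero constant (3) → Zeros: none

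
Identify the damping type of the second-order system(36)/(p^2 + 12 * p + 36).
Standard form: ωn²/(p²+2ζωn·p+ωn²) gives ωn=6, ζ=1.
Critically damped (ζ = 1)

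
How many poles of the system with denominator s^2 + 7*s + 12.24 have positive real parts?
s^2 + 7*s + 12.24 = (s + 3.4)(s + 3.6). Poles: -3.4, -3.6. RHP poles (Re>0): 0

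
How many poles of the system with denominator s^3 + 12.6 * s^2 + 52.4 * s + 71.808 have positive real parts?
s^3 + 12.6*s^2 + 52.4*s + 71.808 = (s + 3.4)(s + 4.4)(s + 4.8). Poles: -3.4, -4.4, -4.8. RHP poles (Re>0): 0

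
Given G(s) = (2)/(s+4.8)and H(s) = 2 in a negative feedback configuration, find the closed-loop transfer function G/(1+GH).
Closed-loop T = G/(1+GH).
Numerator: G_num * H_den = 2.
Denominator: G_den * H_den + G_num * H_num = (s + 4.8) + (4) = s + 8.8.
T(s) = (2)/(s + 8.8)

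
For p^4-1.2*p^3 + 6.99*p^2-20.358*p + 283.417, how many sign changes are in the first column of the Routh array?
Routh array:
p^4: [1, 6.99, 283.417]; p^3: [-1.2, -20.358]; p^2: [-9.975, 283.417]; p^1: [-54.4533]; p^0: [283.417]
First column: [1, -1.2, -9.975, -54.4533, 283.417]. Sign changes = 2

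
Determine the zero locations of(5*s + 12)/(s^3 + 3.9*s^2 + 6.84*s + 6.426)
Set numerator = 0: 5*s + 12 = 0 → Zeros: -2.4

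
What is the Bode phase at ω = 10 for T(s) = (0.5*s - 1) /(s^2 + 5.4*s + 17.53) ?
Substitute s = j*10: T(j10) = 0.0362724 - 0.0368775j.
∠T(j10) = atan2(Im, Re) = atan2(-0.0368775, 0.0362724) = -45.47°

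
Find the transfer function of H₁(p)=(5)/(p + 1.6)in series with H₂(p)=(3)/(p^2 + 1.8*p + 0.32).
Series: H = H₁ · H₂ = (n₁·n₂)/(d₁·d₂).
Num: n₁·n₂ = 15. Den: d₁·d₂ = p^3 + 3.4*p^2 + 3.2*p + 0.512.
H(p) = (15)/(p^3 + 3.4*p^2 + 3.2*p + 0.512)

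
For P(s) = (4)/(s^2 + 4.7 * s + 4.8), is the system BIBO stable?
Denominator: s^2 + 4.7*s + 4.8 = (s + 1.5)(s + 3.2). Poles: -1.5, -3.2. All Re(p)<0: Yes (stable)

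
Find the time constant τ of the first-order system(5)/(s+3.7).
First-order system: τ = -1/pole. Pole = -3.7. τ = -1/(-3.7) = 0.2703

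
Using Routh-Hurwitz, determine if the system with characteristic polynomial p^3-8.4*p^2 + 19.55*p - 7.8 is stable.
Routh array:
p^3: [1, 19.55]; p^2: [-8.4, -7.8]; p^1: [18.6214]; p^0: [-7.8]
First column: [1, -8.4, 18.6214, -7.8]. Sign changes = 3.
No, unstable (3 RHP root(s))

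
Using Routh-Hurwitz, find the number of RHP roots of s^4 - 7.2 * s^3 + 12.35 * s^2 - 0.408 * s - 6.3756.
Routh array:
s^4: [1, 12.35, -6.3756]; s^3: [-7.2, -0.408]; s^2: [12.2933, -6.3756]; s^1: [-4.14208]; s^0: [-6.3756]
First column: [1, -7.2, 12.2933, -4.14208, -6.3756]. Sign changes = RHP roots = 3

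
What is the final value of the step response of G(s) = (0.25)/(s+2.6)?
FVT: lim_{t→∞} y(t) = lim_{s→0} s*Y(s) where Y(s) = G(s)/s.
= lim_{s→0} G(s) = G(0) = num(0)/den(0) = 0.25/2.6 = 0.09615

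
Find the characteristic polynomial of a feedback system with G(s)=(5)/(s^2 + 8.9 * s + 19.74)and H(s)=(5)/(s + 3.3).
Characteristic poly = G_den * H_den + G_num * H_num = (s^3 + 12.2*s^2 + 49.11*s + 65.142) + (25) = s^3 + 12.2*s^2 + 49.11*s + 90.142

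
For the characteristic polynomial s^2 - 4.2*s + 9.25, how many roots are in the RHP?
Poles: 2.1 + 2.2j, 2.1 - 2.2j. RHP poles (Re>0): 2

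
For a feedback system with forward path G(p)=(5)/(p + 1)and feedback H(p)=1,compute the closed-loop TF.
Closed-loop T = G/(1+GH).
Numerator: G_num * H_den = 5.
Denominator: G_den * H_den + G_num * H_num = (p + 1) + (5) = p + 6.
T(p) = (5)/(p + 6)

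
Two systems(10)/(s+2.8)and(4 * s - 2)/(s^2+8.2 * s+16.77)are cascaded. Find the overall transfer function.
Series: H = H₁ · H₂ = (n₁·n₂)/(d₁·d₂).
Num: n₁·n₂ = 40*s - 20. Den: d₁·d₂ = s^3 + 11*s^2 + 39.73*s + 46.956.
H(s) = (40*s - 20)/(s^3 + 11*s^2 + 39.73*s + 46.956)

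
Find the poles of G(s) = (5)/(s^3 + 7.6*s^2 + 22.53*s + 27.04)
Set denominator = 0: s^3 + 7.6*s^2 + 22.53*s + 27.04 = (s + 3.2)(s^2 + 4.4*s + 8.45) = 0 → Poles: -2.2 + 1.9j, -2.2 - 1.9j, -3.2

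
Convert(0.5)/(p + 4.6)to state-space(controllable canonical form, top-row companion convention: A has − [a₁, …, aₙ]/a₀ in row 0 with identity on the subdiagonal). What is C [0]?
Reachable canonical form: C = numerator coefficients (right-aligned, zero-padded to length n).
num = 0.5, C = [[0.5]].
C[0] = 0.5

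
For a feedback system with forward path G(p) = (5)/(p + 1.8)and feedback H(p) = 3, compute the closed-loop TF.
Closed-loop T = G/(1+GH).
Numerator: G_num * H_den = 5.
Denominator: G_den * H_den + G_num * H_num = (p + 1.8) + (15) = p + 16.8.
T(p) = (5)/(p + 16.8)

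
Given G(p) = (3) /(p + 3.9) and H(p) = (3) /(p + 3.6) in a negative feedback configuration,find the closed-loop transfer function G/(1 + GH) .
Closed-loop T = G/(1+GH).
Numerator: G_num * H_den = 3*p + 10.8.
Denominator: G_den * H_den + G_num * H_num = (p^2 + 7.5*p + 14.04) + (9) = p^2 + 7.5*p + 23.04.
T(p) = (3*p + 10.8)/(p^2 + 7.5*p + 23.04)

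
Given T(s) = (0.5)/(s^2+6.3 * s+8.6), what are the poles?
Set denominator = 0: s^2 + 6.3*s + 8.6 = (s + 4.3)(s + 2) = 0 → Poles: -2, -4.3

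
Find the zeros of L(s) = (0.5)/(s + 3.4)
Numerator is a nonzero constant (0.5) → Zeros: none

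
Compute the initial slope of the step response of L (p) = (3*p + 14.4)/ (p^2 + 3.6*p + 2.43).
IVT: y'(0⁺) = lim_{p→∞} p²·Y(p) = lim_{p→∞} p·L(p).
deg(num) = 1, deg(den) = 2, relative degree = 1, so p·L(p) → (leading num)/(leading den) = 3/1 = 3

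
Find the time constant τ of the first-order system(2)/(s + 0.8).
First-order system: τ = -1/pole. Pole = -0.8. τ = -1/(-0.8) = 1.25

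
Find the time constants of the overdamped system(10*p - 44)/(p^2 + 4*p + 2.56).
Overdamped: real poles at -0.8, -3.2. τ = -1/pole → τ₁ = 1.25, τ₂ = 0.3125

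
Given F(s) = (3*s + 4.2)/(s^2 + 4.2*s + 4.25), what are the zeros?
Set numerator = 0: 3*s + 4.2 = 0 → Zeros: -1.4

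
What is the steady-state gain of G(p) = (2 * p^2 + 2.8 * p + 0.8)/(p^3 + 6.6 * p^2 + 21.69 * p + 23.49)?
DC gain = G(0) = num(0)/den(0) = 0.8/23.49 = 0.03406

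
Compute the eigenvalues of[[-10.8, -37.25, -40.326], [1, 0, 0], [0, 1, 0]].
Eigenvalues solve det(λI - A) = 0.
Characteristic polynomial: λ^3 + 10.8*λ^2 + 37.25*λ + 40.326 = 0.
Factor: (λ + 4.7)(λ + 2.2)(λ + 3.9) = 0.
Roots: -2.2, -3.9, -4.7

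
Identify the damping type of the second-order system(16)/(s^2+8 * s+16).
Standard form: ωn²/(s²+2ζωn·s+ωn²) gives ωn=4, ζ=1.
Critically damped (ζ = 1)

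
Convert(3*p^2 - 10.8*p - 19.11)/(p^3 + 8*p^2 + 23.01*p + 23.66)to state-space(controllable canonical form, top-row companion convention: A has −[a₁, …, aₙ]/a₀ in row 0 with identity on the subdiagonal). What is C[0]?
Reachable canonical form: C = numerator coefficients (right-aligned, zero-padded to length n).
num = 3*p^2 - 10.8*p - 19.11, C = [[3, -10.8, -19.11]].
C[0] = 3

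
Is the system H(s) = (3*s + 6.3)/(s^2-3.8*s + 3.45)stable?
Denominator: s^2 - 3.8*s + 3.45 = (s - 1.5)(s - 2.3). Poles: 1.5, 2.3. All Re(p)<0: No (unstable)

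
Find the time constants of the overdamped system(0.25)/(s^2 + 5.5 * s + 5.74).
Overdamped: real poles at -1.4, -4.1. τ = -1/pole → τ₁ = 0.7143, τ₂ = 0.2439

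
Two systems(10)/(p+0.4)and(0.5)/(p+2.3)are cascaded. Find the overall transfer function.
Series: H = H₁ · H₂ = (n₁·n₂)/(d₁·d₂).
Num: n₁·n₂ = 5. Den: d₁·d₂ = p^2 + 2.7*p + 0.92.
H(p) = (5)/(p^2 + 2.7*p + 0.92)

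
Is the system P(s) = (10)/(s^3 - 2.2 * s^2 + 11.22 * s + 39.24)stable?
Denominator: s^3 - 2.2*s^2 + 11.22*s + 39.24 = (s + 2)(s^2 - 4.2*s + 19.62). Poles: -2, 2.1 + 3.9j, 2.1 - 3.9j. All Re(p)<0: No (unstable)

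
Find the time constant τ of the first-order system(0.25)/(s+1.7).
First-order system: τ = -1/pole. Pole = -1.7. τ = -1/(-1.7) = 0.5882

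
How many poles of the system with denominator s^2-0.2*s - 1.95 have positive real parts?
s^2 - 0.2*s - 1.95 = (s - 1.5)(s + 1.3). Poles: -1.3, 1.5. RHP poles (Re>0): 1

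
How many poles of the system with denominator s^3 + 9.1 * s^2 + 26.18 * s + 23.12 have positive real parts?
s^3 + 9.1*s^2 + 26.18*s + 23.12 = (s + 4)(s + 1.7)(s + 3.4). Poles: -1.7, -3.4, -4. RHP poles (Re>0): 0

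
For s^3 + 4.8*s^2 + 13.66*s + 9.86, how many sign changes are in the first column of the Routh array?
Routh array:
s^3: [1, 13.66]; s^2: [4.8, 9.86]; s^1: [11.6058]; s^0: [9.86]
First column: [1, 4.8, 11.6058, 9.86]. Sign changes = 0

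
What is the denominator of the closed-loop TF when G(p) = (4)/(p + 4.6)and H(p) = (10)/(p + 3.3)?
Characteristic poly = G_den * H_den + G_num * H_num = (p^2 + 7.9*p + 15.18) + (40) = p^2 + 7.9*p + 55.18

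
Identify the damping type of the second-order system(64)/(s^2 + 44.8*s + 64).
Standard form: ωn²/(s²+2ζωn·s+ωn²) gives ωn=8, ζ=2.8.
Overdamped (ζ = 2.8 > 1)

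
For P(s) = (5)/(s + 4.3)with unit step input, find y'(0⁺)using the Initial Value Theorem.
IVT: y'(0⁺) = lim_{s→∞} s²·Y(s) = lim_{s→∞} s·P(s).
deg(num) = 0, deg(den) = 1, relative degree = 1, so s·P(s) → (leading num)/(leading den) = 5/1 = 5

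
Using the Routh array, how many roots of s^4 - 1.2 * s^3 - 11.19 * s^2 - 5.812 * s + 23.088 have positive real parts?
Routh array:
s^4: [1, -11.19, 23.088]; s^3: [-1.2, -5.812]; s^2: [-16.0333, 23.088]; s^1: [-7.54]; s^0: [23.088]
First column: [1, -1.2, -16.0333, -7.54, 23.088]. Sign changes = RHP roots = 2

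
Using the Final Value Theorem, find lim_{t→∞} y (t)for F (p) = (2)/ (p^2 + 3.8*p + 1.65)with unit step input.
FVT: lim_{t→∞} y(t) = lim_{p→0} p*Y(p) where Y(p) = F(p)/p.
= lim_{p→0} F(p) = F(0) = num(0)/den(0) = 2/1.65 = 1.212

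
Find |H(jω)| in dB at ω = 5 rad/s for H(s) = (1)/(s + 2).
Substitute s = j*5: H(j5) = 0.0689655 - 0.172414j.
|H(j5)| = sqrt(Re² + Im²) = 0.1857.
20*log₁₀(0.1857) = -14.62 dB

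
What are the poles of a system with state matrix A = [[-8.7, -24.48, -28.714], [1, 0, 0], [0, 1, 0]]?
Eigenvalues solve det(λI - A) = 0.
Characteristic polynomial: λ^3 + 8.7*λ^2 + 24.48*λ + 28.714 = 0.
Factor: (λ + 4.9)(λ^2 + 3.8*λ + 5.86) = 0.
Roots: -1.9 + 1.5j, -1.9 - 1.5j, -4.9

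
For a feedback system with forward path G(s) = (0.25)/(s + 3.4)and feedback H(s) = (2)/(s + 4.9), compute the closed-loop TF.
Closed-loop T = G/(1+GH).
Numerator: G_num * H_den = 0.25*s + 1.225.
Denominator: G_den * H_den + G_num * H_num = (s^2 + 8.3*s + 16.66) + (0.5) = s^2 + 8.3*s + 17.16.
T(s) = (0.25*s + 1.225)/(s^2 + 8.3*s + 17.16)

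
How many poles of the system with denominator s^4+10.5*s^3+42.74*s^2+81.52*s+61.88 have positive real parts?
s^4 + 10.5*s^3 + 42.74*s^2 + 81.52*s + 61.88 = (s + 2.6)(s + 3.5)(s^2 + 4.4*s + 6.8). Poles: -2.2 + 1.4j, -2.2 - 1.4j, -2.6, -3.5. RHP poles (Re>0): 0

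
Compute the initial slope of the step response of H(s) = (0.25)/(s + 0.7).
IVT: y'(0⁺) = lim_{s→∞} s²·Y(s) = lim_{s→∞} s·H(s).
deg(num) = 0, deg(den) = 1, relative degree = 1, so s·H(s) → (leading num)/(leading den) = 0.25/1 = 0.25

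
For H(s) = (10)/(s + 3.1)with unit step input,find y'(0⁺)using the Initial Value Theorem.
IVT: y'(0⁺) = lim_{s→∞} s²·Y(s) = lim_{s→∞} s·H(s).
deg(num) = 0, deg(den) = 1, relative degree = 1, so s·H(s) → (leading num)/(leading den) = 10/1 = 10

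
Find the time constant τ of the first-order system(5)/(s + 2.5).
First-order system: τ = -1/pole. Pole = -2.5. τ = -1/(-2.5) = 0.4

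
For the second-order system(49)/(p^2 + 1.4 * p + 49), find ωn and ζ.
Standard form: ωn²/(p²+2ζωn·p+ωn²).
const=49=ωn² → ωn=7, p coeff=1.4=2ζωn → ζ=0.1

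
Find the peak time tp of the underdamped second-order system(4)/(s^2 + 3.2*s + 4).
Standard form: ωn²/(s²+2ζωn·s+ωn²) → ωn = 2, ζ = 0.8.
ωd = ωn·√(1-ζ²) = 2·√(1-0.8²) = 1.2.
tp = π/ωd = π/1.2 = 2.618 s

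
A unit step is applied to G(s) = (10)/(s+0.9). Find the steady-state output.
FVT: lim_{t→∞} y(t) = lim_{s→0} s*Y(s) where Y(s) = G(s)/s.
= lim_{s→0} G(s) = G(0) = num(0)/den(0) = 10/0.9 = 11.11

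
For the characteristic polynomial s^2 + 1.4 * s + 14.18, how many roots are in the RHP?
Poles: -0.7 + 3.7j, -0.7 - 3.7j. RHP poles (Re>0): 0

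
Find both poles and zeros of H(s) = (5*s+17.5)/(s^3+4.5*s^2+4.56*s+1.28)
Set denominator = 0: s^3 + 4.5*s^2 + 4.56*s + 1.28 = (s + 0.8)(s + 3.2)(s + 0.5) = 0 → Poles: -0.5, -0.8, -3.2
Set numerator = 0: 5*s + 17.5 = 0 → Zeros: -3.5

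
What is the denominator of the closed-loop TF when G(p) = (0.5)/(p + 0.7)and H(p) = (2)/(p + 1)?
Characteristic poly = G_den * H_den + G_num * H_num = (p^2 + 1.7*p + 0.7) + (1) = p^2 + 1.7*p + 1.7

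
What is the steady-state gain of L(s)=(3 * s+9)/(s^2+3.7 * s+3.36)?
DC gain = L(0) = num(0)/den(0) = 9/3.36 = 2.679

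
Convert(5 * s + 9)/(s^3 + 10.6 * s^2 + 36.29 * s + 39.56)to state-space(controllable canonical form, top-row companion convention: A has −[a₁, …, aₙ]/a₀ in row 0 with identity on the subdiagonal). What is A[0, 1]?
Reachable canonical form for den = s^3 + 10.6*s^2 + 36.29*s + 39.56: top row of A = -[a₁,a₂,...,aₙ]/a₀, ones on the subdiagonal, zeros elsewhere.
A = [[-10.6, -36.29, -39.56], [1, 0, 0], [0, 1, 0]].
A[0,1] = -36.29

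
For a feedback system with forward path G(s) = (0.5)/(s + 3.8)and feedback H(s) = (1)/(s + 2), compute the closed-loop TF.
Closed-loop T = G/(1+GH).
Numerator: G_num * H_den = 0.5*s + 1.
Denominator: G_den * H_den + G_num * H_num = (s^2 + 5.8*s + 7.6) + (0.5) = s^2 + 5.8*s + 8.1.
T(s) = (0.5*s + 1)/(s^2 + 5.8*s + 8.1)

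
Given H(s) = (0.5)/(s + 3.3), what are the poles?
Set denominator = 0: s + 3.3 = 0 → Poles: -3.3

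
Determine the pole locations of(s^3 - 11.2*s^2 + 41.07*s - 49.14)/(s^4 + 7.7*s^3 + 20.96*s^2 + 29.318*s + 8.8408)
Set denominator = 0: s^4 + 7.7*s^3 + 20.96*s^2 + 29.318*s + 8.8408 = (s + 4.3)(s + 0.4)(s^2 + 3*s + 5.14) = 0 → Poles: -0.4, -1.5 + 1.7j, -1.5 - 1.7j, -4.3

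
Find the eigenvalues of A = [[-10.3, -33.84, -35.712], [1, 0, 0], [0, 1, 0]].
Eigenvalues solve det(λI - A) = 0.
Characteristic polynomial: λ^3 + 10.3*λ^2 + 33.84*λ + 35.712 = 0.
Factor: (λ + 2.4)(λ + 3.1)(λ + 4.8) = 0.
Roots: -2.4, -3.1, -4.8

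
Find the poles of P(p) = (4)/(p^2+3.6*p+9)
Set denominator = 0: p^2 + 3.6*p + 9 = 0 → Poles: -1.8 + 2.4j, -1.8 - 2.4j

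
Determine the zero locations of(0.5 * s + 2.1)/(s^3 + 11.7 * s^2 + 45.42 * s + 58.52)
Set numerator = 0: 0.5*s + 2.1 = 0 → Zeros: -4.2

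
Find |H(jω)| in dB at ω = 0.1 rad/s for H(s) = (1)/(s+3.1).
Substitute s = j*0.1: H(j0.1) = 0.322245 - 0.010395j.
|H(j0.1)| = sqrt(Re² + Im²) = 0.3224.
20*log₁₀(0.3224) = -9.83 dB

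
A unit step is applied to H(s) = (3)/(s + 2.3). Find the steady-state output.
FVT: lim_{t→∞} y(t) = lim_{s→0} s*Y(s) where Y(s) = H(s)/s.
= lim_{s→0} H(s) = H(0) = num(0)/den(0) = 3/2.3 = 1.304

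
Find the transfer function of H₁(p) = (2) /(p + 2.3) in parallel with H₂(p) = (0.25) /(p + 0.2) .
Parallel: H = H₁ + H₂ = (n₁·d₂ + n₂·d₁)/(d₁·d₂).
n₁·d₂ = 2*p + 0.4. n₂·d₁ = 0.25*p + 0.575. Sum = 2.25*p + 0.975. d₁·d₂ = p^2 + 2.5*p + 0.46.
H(p) = (2.25*p + 0.975)/(p^2 + 2.5*p + 0.46)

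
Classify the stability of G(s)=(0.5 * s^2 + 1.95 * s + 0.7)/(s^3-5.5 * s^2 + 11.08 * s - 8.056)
Denominator: s^3 - 5.5*s^2 + 11.08*s - 8.056 = (s - 1.9)(s^2 - 3.6*s + 4.24). Poles: 1.8 + 1j, 1.8 - 1j, 1.9. Unstable (3 pole(s) in RHP)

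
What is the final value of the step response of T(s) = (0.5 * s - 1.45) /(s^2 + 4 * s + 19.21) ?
FVT: lim_{t→∞} y(t) = lim_{s→0} s*Y(s) where Y(s) = T(s)/s.
= lim_{s→0} T(s) = T(0) = num(0)/den(0) = -1.45/19.21 = -0.07548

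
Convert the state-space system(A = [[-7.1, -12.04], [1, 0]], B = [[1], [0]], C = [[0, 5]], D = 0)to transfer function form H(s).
H(s) = C(sI - A)⁻¹B + D.
Characteristic polynomial det(sI - A) = s^2 + 7.1*s + 12.04.
Numerator from C·adj(sI-A)·B + D·det(sI-A) = 5.
H(s) = (5)/(s^2 + 7.1*s + 12.04)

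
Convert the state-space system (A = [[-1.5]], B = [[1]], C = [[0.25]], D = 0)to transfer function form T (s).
T(s) = C(sI - A)⁻¹B + D.
Characteristic polynomial det(sI - A) = s + 1.5.
Numerator from C·adj(sI-A)·B + D·det(sI-A) = 0.25.
T(s) = (0.25)/(s + 1.5)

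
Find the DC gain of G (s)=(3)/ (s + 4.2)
DC gain = G(0) = num(0)/den(0) = 3/4.2 = 0.7143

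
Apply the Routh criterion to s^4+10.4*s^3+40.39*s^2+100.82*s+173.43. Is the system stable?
Routh array:
s^4: [1, 40.39, 173.43]; s^3: [10.4, 100.82]; s^2: [30.6958, 173.43]; s^1: [42.0604]; s^0: [173.43]
First column: [1, 10.4, 30.6958, 42.0604, 173.43]. Sign changes = 0.
Yes, stable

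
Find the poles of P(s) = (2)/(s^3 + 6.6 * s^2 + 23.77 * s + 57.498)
Set denominator = 0: s^3 + 6.6*s^2 + 23.77*s + 57.498 = (s + 4.2)(s^2 + 2.4*s + 13.69) = 0 → Poles: -1.2 + 3.5j, -1.2 - 3.5j, -4.2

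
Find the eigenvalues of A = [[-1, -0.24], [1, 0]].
Eigenvalues solve det(λI - A) = 0.
Characteristic polynomial: λ^2 + λ + 0.24 = 0.
Factor: (λ + 0.4)(λ + 0.6) = 0.
Roots: -0.4, -0.6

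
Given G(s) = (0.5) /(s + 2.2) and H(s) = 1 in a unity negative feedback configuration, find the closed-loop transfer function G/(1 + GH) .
Closed-loop T = G/(1+GH).
Numerator: G_num * H_den = 0.5.
Denominator: G_den * H_den + G_num * H_num = (s + 2.2) + (0.5) = s + 2.7.
T(s) = (0.5)/(s + 2.7)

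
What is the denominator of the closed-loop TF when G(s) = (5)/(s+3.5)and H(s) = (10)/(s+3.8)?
Characteristic poly = G_den * H_den + G_num * H_num = (s^2 + 7.3*s + 13.3) + (50) = s^2 + 7.3*s + 63.3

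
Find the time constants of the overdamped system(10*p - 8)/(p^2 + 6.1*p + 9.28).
Overdamped: real poles at -2.9, -3.2. τ = -1/pole → τ₁ = 0.3448, τ₂ = 0.3125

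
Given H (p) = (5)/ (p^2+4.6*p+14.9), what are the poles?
Set denominator = 0: p^2 + 4.6*p + 14.9 = 0 → Poles: -2.3 + 3.1j, -2.3 - 3.1j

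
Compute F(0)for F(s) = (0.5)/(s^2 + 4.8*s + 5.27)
DC gain = F(0) = num(0)/den(0) = 0.5/5.27 = 0.09488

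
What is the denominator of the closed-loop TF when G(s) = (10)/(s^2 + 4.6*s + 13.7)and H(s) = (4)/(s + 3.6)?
Characteristic poly = G_den * H_den + G_num * H_num = (s^3 + 8.2*s^2 + 30.26*s + 49.32) + (40) = s^3 + 8.2*s^2 + 30.26*s + 89.32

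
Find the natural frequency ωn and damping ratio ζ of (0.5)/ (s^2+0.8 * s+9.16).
Underdamped: complex pole -0.4 + 3j. ωn = |pole| = 3.027, ζ = -Re(pole)/ωn = 0.1322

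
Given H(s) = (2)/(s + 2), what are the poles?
Set denominator = 0: s + 2 = 0 → Poles: -2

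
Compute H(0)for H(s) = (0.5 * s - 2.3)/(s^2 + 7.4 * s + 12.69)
DC gain = H(0) = num(0)/den(0) = -2.3/12.69 = -0.1812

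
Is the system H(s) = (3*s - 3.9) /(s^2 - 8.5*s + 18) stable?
Denominator: s^2 - 8.5*s + 18 = (s - 4.5)(s - 4). Poles: 4, 4.5. All Re(p)<0: No (unstable)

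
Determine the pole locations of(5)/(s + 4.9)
Set denominator = 0: s + 4.9 = 0 → Poles: -4.9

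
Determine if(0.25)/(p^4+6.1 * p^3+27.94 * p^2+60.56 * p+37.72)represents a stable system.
Denominator: p^4 + 6.1*p^3 + 27.94*p^2 + 60.56*p + 37.72 = (p + 1)(p + 2.3)(p^2 + 2.8*p + 16.4). Poles: -1, -1.4 + 3.8j, -1.4 - 3.8j, -2.3. All Re(p)<0: Yes (stable)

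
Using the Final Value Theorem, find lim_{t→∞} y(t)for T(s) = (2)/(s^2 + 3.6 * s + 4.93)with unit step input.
FVT: lim_{t→∞} y(t) = lim_{s→0} s*Y(s) where Y(s) = T(s)/s.
= lim_{s→0} T(s) = T(0) = num(0)/den(0) = 2/4.93 = 0.4057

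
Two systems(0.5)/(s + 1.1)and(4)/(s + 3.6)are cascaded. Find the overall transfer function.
Series: H = H₁ · H₂ = (n₁·n₂)/(d₁·d₂).
Num: n₁·n₂ = 2. Den: d₁·d₂ = s^2 + 4.7*s + 3.96.
H(s) = (2)/(s^2 + 4.7*s + 3.96)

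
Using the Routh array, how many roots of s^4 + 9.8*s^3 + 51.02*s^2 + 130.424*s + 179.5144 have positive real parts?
Routh array:
s^4: [1, 51.02, 179.5144]; s^3: [9.8, 130.424]; s^2: [37.7114, 179.5144]; s^1: [83.7739]; s^0: [179.5144]
First column: [1, 9.8, 37.7114, 83.7739, 179.5144]. Sign changes = RHP roots = 0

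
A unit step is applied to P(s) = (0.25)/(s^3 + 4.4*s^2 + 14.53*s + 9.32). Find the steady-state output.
FVT: lim_{t→∞} y(t) = lim_{s→0} s*Y(s) where Y(s) = P(s)/s.
= lim_{s→0} P(s) = P(0) = num(0)/den(0) = 0.25/9.32 = 0.02682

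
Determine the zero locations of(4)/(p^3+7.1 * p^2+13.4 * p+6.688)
Numerator is a nonzero constant (4) → Zeros: none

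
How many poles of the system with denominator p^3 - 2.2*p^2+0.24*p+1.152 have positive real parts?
p^3 - 2.2*p^2 + 0.24*p + 1.152 = (p - 1.2)(p + 0.6)(p - 1.6). Poles: -0.6, 1.2, 1.6. RHP poles (Re>0): 2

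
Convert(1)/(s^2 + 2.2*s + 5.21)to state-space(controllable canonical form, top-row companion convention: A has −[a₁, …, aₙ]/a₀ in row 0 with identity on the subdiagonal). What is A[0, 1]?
Reachable canonical form for den = s^2 + 2.2*s + 5.21: top row of A = -[a₁,a₂,...,aₙ]/a₀, ones on the subdiagonal, zeros elsewhere.
A = [[-2.2, -5.21], [1, 0]].
A[0,1] = -5.21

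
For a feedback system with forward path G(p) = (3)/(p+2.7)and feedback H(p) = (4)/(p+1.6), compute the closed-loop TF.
Closed-loop T = G/(1+GH).
Numerator: G_num * H_den = 3*p + 4.8.
Denominator: G_den * H_den + G_num * H_num = (p^2 + 4.3*p + 4.32) + (12) = p^2 + 4.3*p + 16.32.
T(p) = (3*p + 4.8)/(p^2 + 4.3*p + 16.32)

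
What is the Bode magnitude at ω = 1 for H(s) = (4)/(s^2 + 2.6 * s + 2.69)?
Substitute s = j*1: H(j1) = 0.702988 - 1.08152j.
|H(j1)| = sqrt(Re² + Im²) = 1.29.
20*log₁₀(1.29) = 2.21 dB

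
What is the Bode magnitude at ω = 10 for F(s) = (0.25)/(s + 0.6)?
Substitute s = j*10: F(j10) = 0.00149462 - 0.0249103j.
|F(j10)| = sqrt(Re² + Im²) = 0.02496.
20*log₁₀(0.02496) = -32.06 dB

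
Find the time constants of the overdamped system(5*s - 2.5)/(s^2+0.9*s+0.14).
Overdamped: real poles at -0.7, -0.2. τ = -1/pole → τ₁ = 1.429, τ₂ = 5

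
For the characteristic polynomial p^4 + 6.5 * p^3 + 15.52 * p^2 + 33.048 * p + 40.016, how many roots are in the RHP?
p^4 + 6.5*p^3 + 15.52*p^2 + 33.048*p + 40.016 = (p + 4.1)(p + 2)(p^2 + 0.4*p + 4.88). Poles: -0.2 + 2.2j, -0.2 - 2.2j, -2, -4.1. RHP poles (Re>0): 0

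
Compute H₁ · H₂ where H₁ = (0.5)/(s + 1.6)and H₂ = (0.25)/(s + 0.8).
Series: H = H₁ · H₂ = (n₁·n₂)/(d₁·d₂).
Num: n₁·n₂ = 0.125. Den: d₁·d₂ = s^2 + 2.4*s + 1.28.
H(s) = (0.125)/(s^2 + 2.4*s + 1.28)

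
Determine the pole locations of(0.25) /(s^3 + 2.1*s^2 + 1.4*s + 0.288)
Set denominator = 0: s^3 + 2.1*s^2 + 1.4*s + 0.288 = (s + 0.8)(s + 0.4)(s + 0.9) = 0 → Poles: -0.4, -0.8, -0.9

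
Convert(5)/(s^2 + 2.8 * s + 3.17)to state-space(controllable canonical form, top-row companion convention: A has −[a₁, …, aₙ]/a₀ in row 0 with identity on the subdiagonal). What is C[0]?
Reachable canonical form: C = numerator coefficients (right-aligned, zero-padded to length n).
num = 5, C = [[0, 5]].
C[0] = 0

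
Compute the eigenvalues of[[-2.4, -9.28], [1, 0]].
Eigenvalues solve det(λI - A) = 0.
Characteristic polynomial: λ^2 + 2.4*λ + 9.28 = 0.
Roots: -1.2 + 2.8j, -1.2 - 2.8j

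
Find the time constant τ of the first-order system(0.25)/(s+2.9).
First-order system: τ = -1/pole. Pole = -2.9. τ = -1/(-2.9) = 0.3448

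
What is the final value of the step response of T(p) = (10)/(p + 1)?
FVT: lim_{t→∞} y(t) = lim_{p→0} p*Y(p) where Y(p) = T(p)/p.
= lim_{p→0} T(p) = T(0) = num(0)/den(0) = 10/1 = 10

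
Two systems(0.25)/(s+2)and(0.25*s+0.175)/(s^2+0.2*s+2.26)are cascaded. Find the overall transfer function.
Series: H = H₁ · H₂ = (n₁·n₂)/(d₁·d₂).
Num: n₁·n₂ = 0.0625*s + 0.04375. Den: d₁·d₂ = s^3 + 2.2*s^2 + 2.66*s + 4.52.
H(s) = (0.0625*s + 0.04375)/(s^3 + 2.2*s^2 + 2.66*s + 4.52)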